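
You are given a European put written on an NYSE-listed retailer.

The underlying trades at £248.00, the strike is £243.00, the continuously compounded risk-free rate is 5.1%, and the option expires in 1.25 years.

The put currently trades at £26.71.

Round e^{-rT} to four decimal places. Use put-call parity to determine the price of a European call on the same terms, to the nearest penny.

£46.73

exp(−rT) = exp(−0.051·1.25) = 0.9382
Put-call parity: C − P = S − K·e^(−rT) = 248 − 243·0.9382 = 248 − 227.9826 = 20.0174
C = P + (C − P) = 26.71 + (20.0174) = 46.7274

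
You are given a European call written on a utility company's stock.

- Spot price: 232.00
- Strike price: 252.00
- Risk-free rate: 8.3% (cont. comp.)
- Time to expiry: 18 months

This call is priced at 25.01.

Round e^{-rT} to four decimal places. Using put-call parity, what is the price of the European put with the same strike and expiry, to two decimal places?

exp(−rT) = exp(−0.083·1.5) = 0.8829
Put-call parity: C − P = S − K·e^(−rT) = 232 − 252·0.8829 = 232 − 222.4908 = 9.5092
P = C − (C − P) = 25.01 − (9.5092) = 15.5008

15.50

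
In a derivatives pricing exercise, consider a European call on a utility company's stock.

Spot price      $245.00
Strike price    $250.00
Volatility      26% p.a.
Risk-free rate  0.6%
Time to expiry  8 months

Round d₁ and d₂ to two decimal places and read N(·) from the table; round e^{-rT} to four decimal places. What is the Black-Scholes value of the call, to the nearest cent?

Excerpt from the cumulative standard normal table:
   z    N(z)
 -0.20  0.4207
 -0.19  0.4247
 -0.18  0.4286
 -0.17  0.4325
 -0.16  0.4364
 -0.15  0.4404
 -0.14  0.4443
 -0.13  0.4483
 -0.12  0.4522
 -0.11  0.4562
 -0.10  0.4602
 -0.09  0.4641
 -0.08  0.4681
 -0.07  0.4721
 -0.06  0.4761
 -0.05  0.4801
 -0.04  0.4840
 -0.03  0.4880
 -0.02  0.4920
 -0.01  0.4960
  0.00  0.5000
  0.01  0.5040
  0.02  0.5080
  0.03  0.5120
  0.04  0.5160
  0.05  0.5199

σ√T = 0.26·√0.6667 = 0.2123
d₁ = [ln(245/250) + (0.006 + 0.26²/2)·0.6667] / 0.2123 = [-0.0202 + 0.0265] / 0.2123 = 0.0298 which rounds to 0.03
d₂ = d₁ − σ√T = 0.0298 − 0.2123 = -0.1825 which rounds to -0.18
e^(−rT) = e^(−0.006·0.6667) = 0.9960
N(d₁) = N(0.03) = 0.5120;  N(d₂) = N(-0.18) = 0.4286
C = 245·0.5120 − 250·0.9960·0.4286 = 125.4400 − 106.7214 = 18.7186

$18.72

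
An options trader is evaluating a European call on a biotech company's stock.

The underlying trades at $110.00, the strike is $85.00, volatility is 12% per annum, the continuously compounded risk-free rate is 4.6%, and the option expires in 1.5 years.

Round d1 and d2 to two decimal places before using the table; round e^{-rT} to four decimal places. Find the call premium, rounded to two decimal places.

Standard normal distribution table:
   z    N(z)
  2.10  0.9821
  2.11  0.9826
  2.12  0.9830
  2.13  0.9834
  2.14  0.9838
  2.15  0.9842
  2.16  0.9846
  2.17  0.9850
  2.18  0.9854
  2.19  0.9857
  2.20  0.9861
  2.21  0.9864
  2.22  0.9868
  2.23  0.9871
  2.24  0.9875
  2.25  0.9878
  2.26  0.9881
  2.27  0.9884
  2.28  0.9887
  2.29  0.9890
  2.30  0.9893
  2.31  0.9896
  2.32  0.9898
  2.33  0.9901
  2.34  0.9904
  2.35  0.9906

$30.75

T = 1.5;  σ√T = 0.1470
d₁ = [ln(110/85) + (0.046 + 0.12²/2)·1.5] / 0.1470 = [0.2578 + 0.0798] / 0.1470 = 2.2973 → 2.30
d₂ = d₁ − σ√T = 2.2973 − 0.1470 = 2.1503 → 2.15
e^(−rT) = e^(−0.046·1.5) = 0.9333
N(d₁) = N(2.30) = 0.9893;  N(d₂) = N(2.15) = 0.9842
C = 110·0.9893 − 85·0.9333·0.9842 = 108.8230 − 78.0771 = 30.7459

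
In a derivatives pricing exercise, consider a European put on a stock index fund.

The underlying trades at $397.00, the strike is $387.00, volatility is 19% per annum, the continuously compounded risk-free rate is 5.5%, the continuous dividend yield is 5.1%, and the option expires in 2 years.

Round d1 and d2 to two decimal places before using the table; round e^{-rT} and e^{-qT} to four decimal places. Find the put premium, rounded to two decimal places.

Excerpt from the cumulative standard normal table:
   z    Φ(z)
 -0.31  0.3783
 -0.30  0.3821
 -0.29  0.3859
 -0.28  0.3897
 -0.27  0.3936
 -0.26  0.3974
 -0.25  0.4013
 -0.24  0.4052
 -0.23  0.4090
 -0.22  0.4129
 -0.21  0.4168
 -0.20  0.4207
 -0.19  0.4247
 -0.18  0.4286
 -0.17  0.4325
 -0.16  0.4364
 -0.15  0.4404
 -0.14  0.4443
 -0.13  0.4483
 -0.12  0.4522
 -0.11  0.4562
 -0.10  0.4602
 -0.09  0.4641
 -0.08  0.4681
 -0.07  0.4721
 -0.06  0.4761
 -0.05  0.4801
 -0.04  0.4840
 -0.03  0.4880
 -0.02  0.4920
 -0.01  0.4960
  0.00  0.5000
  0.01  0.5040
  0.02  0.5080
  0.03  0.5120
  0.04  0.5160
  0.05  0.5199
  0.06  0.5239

σ√T = 0.19 × 1.4142 = 0.2687
d₁ = [ln(397/387) + (0.055 − 0.051 + 0.19²/2)·2] / 0.2687 = [0.0255 + 0.0441] / 0.2687 = 0.2591 ≈ 0.26
d₂ = d₁ − σ√T = 0.2591 − 0.2687 = -0.0096 ≈ -0.01
exp(−qT) = exp(−0.051·2) = 0.9030;  exp(−rT) = exp(−0.055·2) = 0.8958
N(−d₂) = N(0.01) = 0.5040;  N(−d₁) = N(-0.26) = 0.3974
P = 387·0.8958·0.5040 − 397·0.9030·0.3974 = 174.7240 − 142.4643 = 32.2597

$32.26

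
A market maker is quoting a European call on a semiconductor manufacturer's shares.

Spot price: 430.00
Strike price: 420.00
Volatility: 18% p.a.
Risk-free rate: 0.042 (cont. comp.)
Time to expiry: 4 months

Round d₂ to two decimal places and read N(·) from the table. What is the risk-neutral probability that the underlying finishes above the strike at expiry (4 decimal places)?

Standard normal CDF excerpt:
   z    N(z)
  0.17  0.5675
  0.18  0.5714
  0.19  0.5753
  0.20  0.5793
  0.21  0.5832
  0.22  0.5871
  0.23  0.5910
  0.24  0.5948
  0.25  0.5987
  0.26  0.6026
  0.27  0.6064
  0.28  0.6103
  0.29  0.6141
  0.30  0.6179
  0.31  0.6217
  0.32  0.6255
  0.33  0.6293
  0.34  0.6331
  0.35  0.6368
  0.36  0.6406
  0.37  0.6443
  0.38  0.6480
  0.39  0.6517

0.6217

T = 0.3333;  σ√T = 0.1039
d₁ = [ln(430/420) + (0.042 + 0.18²/2)·0.3333] / 0.1039 = [0.0235 + 0.0194] / 0.1039 = 0.4131 → 0.41
d₂ = d₁ − σ√T = 0.4131 − 0.1039 = 0.3092 → 0.31
Pr(exercise) under Q = N(d₂) = 0.6217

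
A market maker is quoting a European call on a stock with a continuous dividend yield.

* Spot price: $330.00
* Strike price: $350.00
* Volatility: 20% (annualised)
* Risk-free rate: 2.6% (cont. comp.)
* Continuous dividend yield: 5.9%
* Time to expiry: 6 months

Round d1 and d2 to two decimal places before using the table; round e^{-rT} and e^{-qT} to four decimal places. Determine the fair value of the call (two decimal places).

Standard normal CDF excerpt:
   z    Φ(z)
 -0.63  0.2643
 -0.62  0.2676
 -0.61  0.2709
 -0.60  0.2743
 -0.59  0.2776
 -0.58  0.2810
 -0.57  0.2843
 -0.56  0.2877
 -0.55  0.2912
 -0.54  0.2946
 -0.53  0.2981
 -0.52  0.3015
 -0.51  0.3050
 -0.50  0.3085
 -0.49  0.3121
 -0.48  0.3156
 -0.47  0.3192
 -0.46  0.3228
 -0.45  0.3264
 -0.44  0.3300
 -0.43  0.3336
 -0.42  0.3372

T = 0.5;  σ√T = 0.1414
d₁ = [ln(330/350) + (0.026 − 0.059 + 0.2²/2)·0.5] / 0.1414 = [-0.0588 − 0.0065] / 0.1414 = -0.4620 which rounds to -0.46
d₂ = d₁ − σ√T = -0.4620 − 0.1414 = -0.6034 which rounds to -0.60
e^(−qT) = e^(−0.059·0.5) = 0.9709;  e^(−rT) = e^(−0.026·0.5) = 0.9871
N(d₁) = N(-0.46) = 0.3228;  N(d₂) = N(-0.60) = 0.2743
C = 330·0.9709·0.3228 − 350·0.9871·0.2743 = 103.4242 − 94.7665 = 8.6576

$8.66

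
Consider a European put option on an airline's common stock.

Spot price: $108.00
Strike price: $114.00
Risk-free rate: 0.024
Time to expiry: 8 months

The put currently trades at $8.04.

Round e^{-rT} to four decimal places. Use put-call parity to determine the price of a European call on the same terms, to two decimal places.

exp(−rT) = exp(−0.024·0.6667) = 0.9841
Put-call parity: C − P = S − K·e^(−rT) = 108 − 114·0.9841 = 108 − 112.1874 = -4.1874
C = P + (C − P) = 8.04 + (-4.1874) = 3.8526

$3.85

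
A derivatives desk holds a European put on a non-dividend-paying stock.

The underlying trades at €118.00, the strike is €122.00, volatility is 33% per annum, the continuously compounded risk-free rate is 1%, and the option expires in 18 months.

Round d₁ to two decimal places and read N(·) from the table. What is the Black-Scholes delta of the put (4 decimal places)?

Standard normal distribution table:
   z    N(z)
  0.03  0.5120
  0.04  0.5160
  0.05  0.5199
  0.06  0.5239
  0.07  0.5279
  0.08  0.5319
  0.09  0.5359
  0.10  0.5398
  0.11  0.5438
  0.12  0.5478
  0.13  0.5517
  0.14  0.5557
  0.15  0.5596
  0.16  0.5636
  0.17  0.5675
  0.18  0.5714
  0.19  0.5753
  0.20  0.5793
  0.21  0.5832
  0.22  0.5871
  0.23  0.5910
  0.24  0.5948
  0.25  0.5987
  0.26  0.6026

-0.4364

σ√T = 0.33 × 1.2247 = 0.4042
ln(S/K) + (r + σ²/2)T = ln(118/122) + (0.01 + 0.33²/2)·1.5 = -0.0333 + 0.0967 = 0.0633
d₁ = 0.0633 / 0.4042 = 0.1567 ≈ 0.16
N(d₁) = N(0.16) = 0.5636
Δ_put = N(d₁) − 1 = 0.5636 − 1 = -0.4364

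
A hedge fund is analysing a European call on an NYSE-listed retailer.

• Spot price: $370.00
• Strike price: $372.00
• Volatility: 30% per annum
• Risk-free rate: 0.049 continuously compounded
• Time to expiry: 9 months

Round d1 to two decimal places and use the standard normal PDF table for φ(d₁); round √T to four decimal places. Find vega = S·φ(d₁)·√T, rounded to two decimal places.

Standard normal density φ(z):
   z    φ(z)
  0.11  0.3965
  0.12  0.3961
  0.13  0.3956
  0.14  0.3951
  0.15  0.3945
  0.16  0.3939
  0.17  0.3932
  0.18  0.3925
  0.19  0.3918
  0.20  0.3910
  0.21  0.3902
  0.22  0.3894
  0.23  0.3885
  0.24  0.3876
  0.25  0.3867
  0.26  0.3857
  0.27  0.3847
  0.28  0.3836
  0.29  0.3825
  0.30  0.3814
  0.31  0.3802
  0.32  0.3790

123.91

σ√T = 0.3 × 0.8660 = 0.2598
d₁ = [ln(370/372) + (0.049 + 0.3²/2)·0.75] / 0.2598 = [-0.0054 + 0.0705] / 0.2598 = 0.2506 which rounds to 0.25
√T = √0.75 = 0.8660
φ(d₁) = φ(0.25) = 0.3867
vega = S·φ(d₁)·√T = 370·0.3867·0.8660 = 123.9064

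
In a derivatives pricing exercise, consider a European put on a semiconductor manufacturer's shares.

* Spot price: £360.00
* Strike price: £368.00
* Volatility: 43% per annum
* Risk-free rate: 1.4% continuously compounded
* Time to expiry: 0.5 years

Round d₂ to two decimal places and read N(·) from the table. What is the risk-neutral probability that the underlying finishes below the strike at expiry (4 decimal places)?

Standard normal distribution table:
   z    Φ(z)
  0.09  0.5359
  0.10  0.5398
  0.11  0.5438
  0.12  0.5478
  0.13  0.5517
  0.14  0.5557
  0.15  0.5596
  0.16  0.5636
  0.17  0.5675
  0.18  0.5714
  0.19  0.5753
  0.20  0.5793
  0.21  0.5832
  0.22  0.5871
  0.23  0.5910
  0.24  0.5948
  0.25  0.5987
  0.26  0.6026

σ√T = 0.43 × 0.7071 = 0.3041
d₁ = [ln(360/368) + (0.014 + 0.43²/2)·0.5] / 0.3041 = [-0.0220 + 0.0532] / 0.3041 = 0.1028 ⇒ 0.10
d₂ = d₁ − σ√T = 0.1028 − 0.3041 = -0.2013 ⇒ -0.20
Pr(exercise) under Q = N(−d₂) = N(0.20) = 0.5793

0.5793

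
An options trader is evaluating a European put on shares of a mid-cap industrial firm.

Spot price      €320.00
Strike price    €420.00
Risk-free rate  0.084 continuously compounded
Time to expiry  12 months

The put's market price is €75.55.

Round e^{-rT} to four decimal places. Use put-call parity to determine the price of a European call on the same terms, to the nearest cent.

€9.40

exp(−rT) = exp(−0.084·1) = 0.9194
Put-call parity: C − P = S − K·e^(−rT) = 320 − 420·0.9194 = 320 − 386.1480 = -66.1480
C = P + (C − P) = 75.55 + (-66.1480) = 9.4020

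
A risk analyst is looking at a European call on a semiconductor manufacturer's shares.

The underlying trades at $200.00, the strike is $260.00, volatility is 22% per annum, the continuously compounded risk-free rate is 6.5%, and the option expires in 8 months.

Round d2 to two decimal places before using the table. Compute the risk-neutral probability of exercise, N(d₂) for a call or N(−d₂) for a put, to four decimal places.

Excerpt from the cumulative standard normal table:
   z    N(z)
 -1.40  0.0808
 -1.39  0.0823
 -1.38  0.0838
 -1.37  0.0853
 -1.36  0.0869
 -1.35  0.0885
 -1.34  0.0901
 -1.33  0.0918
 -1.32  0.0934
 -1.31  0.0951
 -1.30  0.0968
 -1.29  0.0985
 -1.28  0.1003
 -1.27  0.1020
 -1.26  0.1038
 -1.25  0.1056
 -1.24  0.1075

0.0951

σ√T = 0.22·√0.6667 = 0.1796
ln(S/K) + (r + σ²/2)T = ln(200/260) + (0.065 + 0.22²/2)·0.6667 = -0.2624 + 0.0595 = -0.2029
d₁ = -0.2029 / 0.1796 = -1.1295 ⇒ -1.13
d₂ = d₁ − σ√T = -1.1295 − 0.1796 = -1.3092 ⇒ -1.31
Pr(exercise) under Q = N(d₂) = 0.0951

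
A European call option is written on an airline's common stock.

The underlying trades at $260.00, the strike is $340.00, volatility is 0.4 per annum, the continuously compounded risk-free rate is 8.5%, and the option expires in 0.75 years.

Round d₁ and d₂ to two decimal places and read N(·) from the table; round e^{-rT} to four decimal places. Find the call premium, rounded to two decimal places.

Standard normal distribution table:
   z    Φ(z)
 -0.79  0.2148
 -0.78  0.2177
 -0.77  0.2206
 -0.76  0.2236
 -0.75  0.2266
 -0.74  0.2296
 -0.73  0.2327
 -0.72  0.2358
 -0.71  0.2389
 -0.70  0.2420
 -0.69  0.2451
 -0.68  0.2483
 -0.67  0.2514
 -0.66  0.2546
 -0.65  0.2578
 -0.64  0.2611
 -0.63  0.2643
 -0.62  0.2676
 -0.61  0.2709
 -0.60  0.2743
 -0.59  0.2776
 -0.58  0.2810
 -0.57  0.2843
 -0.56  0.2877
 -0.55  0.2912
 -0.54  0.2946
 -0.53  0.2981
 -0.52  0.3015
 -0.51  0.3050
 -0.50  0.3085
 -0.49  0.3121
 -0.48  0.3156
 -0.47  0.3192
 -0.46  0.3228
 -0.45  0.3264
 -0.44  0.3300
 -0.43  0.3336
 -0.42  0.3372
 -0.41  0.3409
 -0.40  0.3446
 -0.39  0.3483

$16.35

T = 0.75;  σ√T = 0.3464
ln(S/K) + (r + σ²/2)T = ln(260/340) + (0.085 + 0.4²/2)·0.75 = -0.2683 + 0.1238 = -0.1445
d₁ = -0.1445 / 0.3464 = -0.4172 ⇒ -0.42
d₂ = d₁ − σ√T = -0.4172 − 0.3464 = -0.7636 ⇒ -0.76
exp(−rT) = exp(−0.085·0.75) = 0.9382
N(d₁) = N(-0.42) = 0.3372;  N(d₂) = N(-0.76) = 0.2236
C = 260·0.3372 − 340·0.9382·0.2236 = 87.6720 − 71.3257 = 16.3463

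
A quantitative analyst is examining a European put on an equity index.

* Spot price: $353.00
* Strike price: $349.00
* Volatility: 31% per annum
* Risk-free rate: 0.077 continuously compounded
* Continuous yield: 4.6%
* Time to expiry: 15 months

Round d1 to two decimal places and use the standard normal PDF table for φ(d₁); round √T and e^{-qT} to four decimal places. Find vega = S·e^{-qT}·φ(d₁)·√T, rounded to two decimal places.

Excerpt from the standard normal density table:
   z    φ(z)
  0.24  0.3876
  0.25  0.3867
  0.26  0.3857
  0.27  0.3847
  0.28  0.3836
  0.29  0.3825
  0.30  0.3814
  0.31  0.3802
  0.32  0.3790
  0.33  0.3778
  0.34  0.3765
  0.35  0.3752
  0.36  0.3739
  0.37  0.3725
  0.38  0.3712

T = 1.25;  σ√T = 0.3466
d₁ = [ln(353/349) + (0.077 − 0.046 + 0.31²/2)·1.25] / 0.3466 = [0.0114 + 0.0988] / 0.3466 = 0.3180 which rounds to 0.32
√T = √1.25 = 1.1180
φ(d₁) = φ(0.32) = 0.3790
exp(−qT) = exp(−0.046·1.25) = 0.9441
vega = S·exp(−qT)·φ(d₁)·√T = 353·0.9441·0.3790·1.1180 = 141.2127
(The call has the same vega.)

141.21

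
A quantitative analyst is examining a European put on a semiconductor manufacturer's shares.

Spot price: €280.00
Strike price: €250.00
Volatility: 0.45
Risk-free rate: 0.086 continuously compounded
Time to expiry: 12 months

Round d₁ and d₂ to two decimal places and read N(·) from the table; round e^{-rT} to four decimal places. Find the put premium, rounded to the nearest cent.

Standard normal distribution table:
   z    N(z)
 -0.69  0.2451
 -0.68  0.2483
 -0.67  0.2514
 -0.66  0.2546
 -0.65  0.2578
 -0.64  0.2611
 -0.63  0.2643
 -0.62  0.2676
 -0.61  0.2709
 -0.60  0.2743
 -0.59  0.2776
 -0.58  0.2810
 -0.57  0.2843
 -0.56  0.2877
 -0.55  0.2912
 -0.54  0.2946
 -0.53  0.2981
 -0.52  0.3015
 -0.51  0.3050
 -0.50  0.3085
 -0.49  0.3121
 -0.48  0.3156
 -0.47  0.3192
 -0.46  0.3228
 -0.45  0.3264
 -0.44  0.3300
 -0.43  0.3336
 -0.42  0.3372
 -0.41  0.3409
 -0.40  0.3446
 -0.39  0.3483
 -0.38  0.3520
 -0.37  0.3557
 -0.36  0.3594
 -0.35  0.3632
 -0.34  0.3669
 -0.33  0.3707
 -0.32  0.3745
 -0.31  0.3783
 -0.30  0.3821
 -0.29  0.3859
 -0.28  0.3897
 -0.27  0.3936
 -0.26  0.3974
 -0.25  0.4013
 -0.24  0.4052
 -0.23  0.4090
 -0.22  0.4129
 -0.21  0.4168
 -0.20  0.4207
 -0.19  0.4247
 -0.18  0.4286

€24.33

σ√T = 0.45 × 1.0000 = 0.4500
d₁ = [ln(280/250) + (0.086 + 0.45²/2)·1] / 0.4500 = [0.1133 + 0.1872] / 0.4500 = 0.6680 ≈ 0.67
d₂ = d₁ − σ√T = 0.6680 − 0.4500 = 0.2180 ≈ 0.22
e^(−rT) = e^(−0.086·1) = 0.9176
P = 250·0.9176·N(-0.22) − 280·N(-0.67) = 250·0.9176·0.4129 − 280·0.2514 = 94.7193 − 70.3920 = 24.3273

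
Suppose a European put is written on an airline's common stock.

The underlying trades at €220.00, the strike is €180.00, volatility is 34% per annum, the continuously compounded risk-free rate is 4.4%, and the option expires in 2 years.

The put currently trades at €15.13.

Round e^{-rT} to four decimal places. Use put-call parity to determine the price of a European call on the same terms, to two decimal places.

€70.29

exp(−rT) = exp(−0.044·2) = 0.9158
Put-call parity: C − P = S − K·e^(−rT) = 220 − 180·0.9158 = 220 − 164.8440 = 55.1560
C = P + (C − P) = 15.13 + (55.1560) = 70.2860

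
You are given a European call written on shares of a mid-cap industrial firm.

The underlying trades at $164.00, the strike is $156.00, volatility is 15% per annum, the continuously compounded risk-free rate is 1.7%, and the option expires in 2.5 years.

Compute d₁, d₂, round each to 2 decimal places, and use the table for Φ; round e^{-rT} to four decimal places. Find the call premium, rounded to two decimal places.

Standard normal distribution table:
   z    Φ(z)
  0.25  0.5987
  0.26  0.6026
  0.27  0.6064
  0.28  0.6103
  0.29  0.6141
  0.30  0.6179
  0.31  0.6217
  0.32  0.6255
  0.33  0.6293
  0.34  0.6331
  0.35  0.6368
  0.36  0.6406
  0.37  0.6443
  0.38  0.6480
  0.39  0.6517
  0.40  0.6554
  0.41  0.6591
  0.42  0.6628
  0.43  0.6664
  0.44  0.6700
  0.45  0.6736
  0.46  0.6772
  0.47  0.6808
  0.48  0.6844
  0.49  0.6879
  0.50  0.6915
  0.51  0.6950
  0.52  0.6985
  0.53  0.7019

T = 2.5;  σ√T = 0.2372
d₁ = [ln(164/156) + (0.017 + 0.15²/2)·2.5] / 0.2372 = [0.0500 + 0.0706] / 0.2372 = 0.5086 ≈ 0.51
d₂ = d₁ − σ√T = 0.5086 − 0.2372 = 0.2715 ≈ 0.27
e^(−rT) = e^(−0.017·2.5) = 0.9584
N(d₁) = N(0.51) = 0.6950;  N(d₂) = N(0.27) = 0.6064
C = 164·0.6950 − 156·0.9584·0.6064 = 113.9800 − 90.6631 = 23.3169

$23.32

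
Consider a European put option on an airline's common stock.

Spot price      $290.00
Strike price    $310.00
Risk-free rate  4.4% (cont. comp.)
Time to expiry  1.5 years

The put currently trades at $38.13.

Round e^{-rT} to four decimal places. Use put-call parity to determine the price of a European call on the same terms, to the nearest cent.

$37.94

e^(−rT) = e^(−0.044·1.5) = 0.9361
Put-call parity: C − P = S − K·e^(−rT) = 290 − 310·0.9361 = 290 − 290.1910 = -0.1910
C = P + (C − P) = 38.13 + (-0.1910) = 37.9390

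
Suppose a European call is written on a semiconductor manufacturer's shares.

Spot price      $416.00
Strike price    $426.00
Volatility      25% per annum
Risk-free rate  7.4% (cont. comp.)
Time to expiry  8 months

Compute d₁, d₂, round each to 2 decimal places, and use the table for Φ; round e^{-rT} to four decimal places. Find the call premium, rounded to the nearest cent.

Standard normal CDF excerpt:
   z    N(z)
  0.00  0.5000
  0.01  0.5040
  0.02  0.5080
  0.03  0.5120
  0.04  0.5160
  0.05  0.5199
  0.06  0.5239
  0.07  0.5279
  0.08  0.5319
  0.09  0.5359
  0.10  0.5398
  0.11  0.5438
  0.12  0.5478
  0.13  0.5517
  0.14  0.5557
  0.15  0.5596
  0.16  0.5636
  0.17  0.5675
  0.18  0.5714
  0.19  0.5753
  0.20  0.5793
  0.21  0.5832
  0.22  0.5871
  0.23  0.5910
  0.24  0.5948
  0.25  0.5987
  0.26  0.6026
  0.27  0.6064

$39.86

σ√T = 0.25 × 0.8165 = 0.2041
d₁ = [ln(416/426) + (0.074 + 0.25²/2)·0.6667] / 0.2041 = [-0.0238 + 0.0702] / 0.2041 = 0.2274 which rounds to 0.23
d₂ = d₁ − σ√T = 0.2274 − 0.2041 = 0.0233 which rounds to 0.02
exp(−rT) = exp(−0.074·0.6667) = 0.9519
C = 416·N(0.23) − 426·0.9519·N(0.02) = 416·0.5910 − 426·0.9519·0.5080 = 245.8560 − 205.9988 = 39.8572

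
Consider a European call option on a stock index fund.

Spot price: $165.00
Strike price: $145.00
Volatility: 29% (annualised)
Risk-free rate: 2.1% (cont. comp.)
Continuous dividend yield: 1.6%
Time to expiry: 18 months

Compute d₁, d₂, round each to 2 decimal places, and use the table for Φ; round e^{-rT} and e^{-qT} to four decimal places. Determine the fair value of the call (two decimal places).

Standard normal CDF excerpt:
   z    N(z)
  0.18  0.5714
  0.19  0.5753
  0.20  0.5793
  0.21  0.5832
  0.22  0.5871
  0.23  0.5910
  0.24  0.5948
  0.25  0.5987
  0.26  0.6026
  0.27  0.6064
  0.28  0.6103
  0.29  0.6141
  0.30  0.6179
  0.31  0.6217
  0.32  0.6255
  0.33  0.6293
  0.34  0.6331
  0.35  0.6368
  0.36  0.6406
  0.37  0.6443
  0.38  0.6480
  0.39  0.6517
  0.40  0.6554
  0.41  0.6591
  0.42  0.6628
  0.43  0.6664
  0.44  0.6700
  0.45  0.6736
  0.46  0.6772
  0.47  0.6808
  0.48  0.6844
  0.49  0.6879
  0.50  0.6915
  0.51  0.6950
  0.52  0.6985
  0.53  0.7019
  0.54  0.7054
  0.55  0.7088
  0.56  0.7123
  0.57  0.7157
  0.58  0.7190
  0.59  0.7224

T = 1.5;  σ√T = 0.3552
d₁ = [ln(165/145) + (0.021 − 0.016 + ½·0.29²)·1.5] / (σ√T) = (0.1292 + 0.0706) / 0.3552 = 0.5625 which rounds to 0.56
d₂ = 0.5625 − 0.3552 = 0.2073 which rounds to 0.21
exp(−qT) = exp(−0.016·1.5) = 0.9763;  exp(−rT) = exp(−0.021·1.5) = 0.9690
N(d₁) = N(0.56) = 0.7123;  N(d₂) = N(0.21) = 0.5832
C = 165·0.9763·0.7123 − 145·0.9690·0.5832 = 114.7441 − 81.9425 = 32.8015

$32.80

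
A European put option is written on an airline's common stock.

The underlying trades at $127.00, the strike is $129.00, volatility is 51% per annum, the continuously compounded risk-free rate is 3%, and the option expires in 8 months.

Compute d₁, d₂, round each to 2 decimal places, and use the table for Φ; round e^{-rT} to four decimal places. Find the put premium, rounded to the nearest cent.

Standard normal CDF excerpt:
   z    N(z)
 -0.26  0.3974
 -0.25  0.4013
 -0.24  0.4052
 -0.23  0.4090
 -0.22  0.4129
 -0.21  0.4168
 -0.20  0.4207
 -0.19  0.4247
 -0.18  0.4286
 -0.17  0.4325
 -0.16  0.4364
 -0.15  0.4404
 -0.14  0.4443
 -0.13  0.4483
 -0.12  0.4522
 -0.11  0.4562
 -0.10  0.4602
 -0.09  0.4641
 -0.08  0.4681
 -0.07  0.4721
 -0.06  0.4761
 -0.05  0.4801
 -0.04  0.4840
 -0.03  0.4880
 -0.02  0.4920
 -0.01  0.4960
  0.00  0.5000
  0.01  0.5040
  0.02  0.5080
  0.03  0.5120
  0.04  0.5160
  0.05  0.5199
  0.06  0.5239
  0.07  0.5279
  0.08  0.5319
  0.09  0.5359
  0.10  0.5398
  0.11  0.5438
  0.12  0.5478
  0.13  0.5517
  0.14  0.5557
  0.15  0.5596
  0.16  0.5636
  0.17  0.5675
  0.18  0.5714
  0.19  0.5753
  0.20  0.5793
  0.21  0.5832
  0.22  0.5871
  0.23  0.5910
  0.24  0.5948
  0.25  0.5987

σ√T = 0.51·√0.6667 = 0.4164
d₁ = [ln(127/129) + (0.03 + 0.51²/2)·0.6667] / 0.4164 = [-0.0156 + 0.1067] / 0.4164 = 0.2187 → 0.22
d₂ = d₁ − σ√T = 0.2187 − 0.4164 = -0.1977 → -0.20
e^(−rT) = e^(−0.03·0.6667) = 0.9802
N(−d₂) = N(0.20) = 0.5793;  N(−d₁) = N(-0.22) = 0.4129
P = 129·0.9802·0.5793 − 127·0.4129 = 73.2501 − 52.4383 = 20.8118

$20.81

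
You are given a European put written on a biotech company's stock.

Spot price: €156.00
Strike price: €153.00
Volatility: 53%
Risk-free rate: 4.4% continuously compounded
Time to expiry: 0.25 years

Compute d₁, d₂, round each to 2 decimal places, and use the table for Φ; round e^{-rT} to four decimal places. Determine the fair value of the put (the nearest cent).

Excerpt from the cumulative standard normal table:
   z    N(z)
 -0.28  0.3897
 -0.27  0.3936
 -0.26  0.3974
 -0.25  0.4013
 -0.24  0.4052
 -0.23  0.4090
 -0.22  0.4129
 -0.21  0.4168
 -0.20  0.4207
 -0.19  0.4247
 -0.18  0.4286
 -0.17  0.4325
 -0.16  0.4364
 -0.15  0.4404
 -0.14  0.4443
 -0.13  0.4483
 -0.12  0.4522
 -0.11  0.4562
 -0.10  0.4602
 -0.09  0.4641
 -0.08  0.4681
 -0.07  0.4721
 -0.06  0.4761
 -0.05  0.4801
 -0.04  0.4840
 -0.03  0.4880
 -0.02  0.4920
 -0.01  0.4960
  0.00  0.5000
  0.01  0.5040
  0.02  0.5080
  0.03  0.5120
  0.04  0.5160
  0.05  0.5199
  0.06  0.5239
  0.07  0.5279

T = 0.25;  σ√T = 0.2650
d₁ = [ln(156/153) + (0.044 + 0.53²/2)·0.25] / 0.2650 = [0.0194 + 0.0461] / 0.2650 = 0.2473 which rounds to 0.25
d₂ = d₁ − σ√T = 0.2473 − 0.2650 = -0.0177 which rounds to -0.02
e^(−rT) = e^(−0.044·0.25) = 0.9891
N(−d₂) = N(0.02) = 0.5080;  N(−d₁) = N(-0.25) = 0.4013
P = 153·0.9891·0.5080 − 156·0.4013 = 76.8768 − 62.6028 = 14.2740

€14.27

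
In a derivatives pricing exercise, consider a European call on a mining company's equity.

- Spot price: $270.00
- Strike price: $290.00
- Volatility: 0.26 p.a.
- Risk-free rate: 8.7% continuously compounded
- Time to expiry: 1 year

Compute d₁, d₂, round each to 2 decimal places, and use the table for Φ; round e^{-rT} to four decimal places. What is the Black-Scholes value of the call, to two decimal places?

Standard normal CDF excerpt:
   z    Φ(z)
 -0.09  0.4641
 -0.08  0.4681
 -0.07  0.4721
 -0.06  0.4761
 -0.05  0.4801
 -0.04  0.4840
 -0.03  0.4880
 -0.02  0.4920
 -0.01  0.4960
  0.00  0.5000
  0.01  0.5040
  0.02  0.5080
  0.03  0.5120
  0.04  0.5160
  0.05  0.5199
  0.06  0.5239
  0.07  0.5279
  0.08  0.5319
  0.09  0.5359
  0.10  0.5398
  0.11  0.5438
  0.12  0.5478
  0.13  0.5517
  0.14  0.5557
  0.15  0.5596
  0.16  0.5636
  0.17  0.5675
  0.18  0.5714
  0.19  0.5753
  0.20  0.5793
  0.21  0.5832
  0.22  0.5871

$29.83

σ√T = 0.26 × 1.0000 = 0.2600
ln(S/K) + (r + σ²/2)T = ln(270/290) + (0.087 + 0.26²/2)·1 = -0.0715 + 0.1208 = 0.0493
d₁ = 0.0493 / 0.2600 = 0.1898 ≈ 0.19
d₂ = d₁ − σ√T = 0.1898 − 0.2600 = -0.0702 ≈ -0.07
e^(−rT) = e^(−0.087·1) = 0.9167
C = 270·N(0.19) − 290·0.9167·N(-0.07) = 270·0.5753 − 290·0.9167·0.4721 = 155.3310 − 125.5045 = 29.8265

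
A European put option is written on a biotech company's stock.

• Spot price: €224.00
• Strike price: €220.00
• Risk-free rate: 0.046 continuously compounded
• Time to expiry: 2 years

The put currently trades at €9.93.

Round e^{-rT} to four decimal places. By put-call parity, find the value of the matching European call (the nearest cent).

exp(−rT) = exp(−0.046·2) = 0.9121
Put-call parity: C − P = S − K·e^(−rT) = 224 − 220·0.9121 = 224 − 200.6620 = 23.3380
C = P + (C − P) = 9.93 + (23.3380) = 33.2680

€33.27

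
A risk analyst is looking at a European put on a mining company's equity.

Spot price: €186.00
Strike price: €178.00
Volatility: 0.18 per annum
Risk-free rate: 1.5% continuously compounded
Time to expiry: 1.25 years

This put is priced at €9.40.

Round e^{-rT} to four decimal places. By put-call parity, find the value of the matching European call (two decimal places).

e^(−rT) = e^(−0.015·1.25) = 0.9814
Put-call parity: C − P = S − K·e^(−rT) = 186 − 178·0.9814 = 186 − 174.6892 = 11.3108
C = P + (C − P) = 9.40 + (11.3108) = 20.7108

€20.71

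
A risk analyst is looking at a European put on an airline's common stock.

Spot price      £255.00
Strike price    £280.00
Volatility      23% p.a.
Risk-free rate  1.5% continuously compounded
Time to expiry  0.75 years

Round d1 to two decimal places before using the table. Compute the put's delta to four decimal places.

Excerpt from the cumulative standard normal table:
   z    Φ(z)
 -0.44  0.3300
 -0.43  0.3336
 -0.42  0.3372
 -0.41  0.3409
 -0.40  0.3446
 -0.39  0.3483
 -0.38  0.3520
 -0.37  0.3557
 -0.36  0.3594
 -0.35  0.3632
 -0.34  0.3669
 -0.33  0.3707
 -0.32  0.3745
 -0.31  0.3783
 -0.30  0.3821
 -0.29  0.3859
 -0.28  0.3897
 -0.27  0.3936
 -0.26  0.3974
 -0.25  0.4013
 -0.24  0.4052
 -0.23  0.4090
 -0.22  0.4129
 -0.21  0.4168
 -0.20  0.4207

-0.6217

σ√T = 0.23·√0.75 = 0.1992
d₁ = [ln(255/280) + (0.015 + 0.23²/2)·0.75] / 0.1992 = [-0.0935 + 0.0311] / 0.1992 = -0.3135 ≈ -0.31
N(d₁) = N(-0.31) = 0.3783
Δ_put = N(d₁) − 1 = 0.3783 − 1 = -0.6217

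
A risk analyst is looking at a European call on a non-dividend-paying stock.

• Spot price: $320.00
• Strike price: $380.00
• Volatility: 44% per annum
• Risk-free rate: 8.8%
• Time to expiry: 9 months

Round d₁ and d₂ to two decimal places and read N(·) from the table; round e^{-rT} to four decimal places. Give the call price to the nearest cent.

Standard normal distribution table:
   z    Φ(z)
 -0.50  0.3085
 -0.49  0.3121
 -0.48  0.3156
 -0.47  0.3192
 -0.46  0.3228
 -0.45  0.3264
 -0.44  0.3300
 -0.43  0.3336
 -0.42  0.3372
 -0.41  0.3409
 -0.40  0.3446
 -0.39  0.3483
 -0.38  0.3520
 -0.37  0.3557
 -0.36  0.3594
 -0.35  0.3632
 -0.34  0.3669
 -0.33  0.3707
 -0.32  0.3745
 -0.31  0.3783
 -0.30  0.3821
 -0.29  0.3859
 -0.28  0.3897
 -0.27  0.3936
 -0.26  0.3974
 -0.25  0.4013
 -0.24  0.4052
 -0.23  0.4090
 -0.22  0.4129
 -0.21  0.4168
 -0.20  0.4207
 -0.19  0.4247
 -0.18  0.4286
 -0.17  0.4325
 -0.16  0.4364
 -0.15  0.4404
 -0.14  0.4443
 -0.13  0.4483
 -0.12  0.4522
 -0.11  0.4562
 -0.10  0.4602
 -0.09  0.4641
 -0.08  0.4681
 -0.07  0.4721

T = 0.75;  σ√T = 0.3811
d₁ = [ln(320/380) + (0.088 + 0.44²/2)·0.75] / 0.3811 = [-0.1719 + 0.1386] / 0.3811 = -0.0873 ≈ -0.09
d₂ = d₁ − σ√T = -0.0873 − 0.3811 = -0.4683 ≈ -0.47
exp(−rT) = exp(−0.088·0.75) = 0.9361
N(d₁) = N(-0.09) = 0.4641;  N(d₂) = N(-0.47) = 0.3192
C = 320·0.4641 − 380·0.9361·0.3192 = 148.5120 − 113.5452 = 34.9668

$34.97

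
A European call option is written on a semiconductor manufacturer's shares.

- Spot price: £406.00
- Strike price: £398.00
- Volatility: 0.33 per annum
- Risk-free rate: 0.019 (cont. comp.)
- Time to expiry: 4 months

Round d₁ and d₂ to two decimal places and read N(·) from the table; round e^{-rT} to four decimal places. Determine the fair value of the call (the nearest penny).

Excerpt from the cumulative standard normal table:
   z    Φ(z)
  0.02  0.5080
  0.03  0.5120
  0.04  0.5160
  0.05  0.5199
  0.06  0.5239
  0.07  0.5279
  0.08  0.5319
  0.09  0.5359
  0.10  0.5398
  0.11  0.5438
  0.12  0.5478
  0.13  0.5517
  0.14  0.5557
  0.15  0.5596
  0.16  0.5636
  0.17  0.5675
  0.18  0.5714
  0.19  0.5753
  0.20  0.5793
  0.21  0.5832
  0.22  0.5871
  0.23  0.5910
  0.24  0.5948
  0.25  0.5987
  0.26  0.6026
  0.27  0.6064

σ√T = 0.33·√0.3333 = 0.1905
d₁ = [ln(406/398) + (0.019 + ½·0.33²)·0.3333] / (σ√T) = (0.0199 + 0.0245) / 0.1905 = 0.2330 → 0.23
d₂ = 0.2330 − 0.1905 = 0.0424 → 0.04
e^(−rT) = e^(−0.019·0.3333) = 0.9937
C = 406·N(0.23) − 398·0.9937·N(0.04) = 406·0.5910 − 398·0.9937·0.5160 = 239.9460 − 204.0742 = 35.8718

£35.87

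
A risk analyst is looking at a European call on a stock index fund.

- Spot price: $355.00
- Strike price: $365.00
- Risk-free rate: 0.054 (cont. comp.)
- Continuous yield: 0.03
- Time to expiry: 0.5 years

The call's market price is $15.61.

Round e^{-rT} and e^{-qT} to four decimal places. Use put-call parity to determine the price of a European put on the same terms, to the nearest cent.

$21.19

e^(−qT) = e^(−0.03·0.5) = 0.9851;  e^(−rT) = e^(−0.054·0.5) = 0.9734
Put-call parity: C − P = S·e^(−qT) − K·e^(−rT) = 355·0.9851 − 365·0.9734 = 349.7105 − 355.2910 = -5.5805
P = C − (C − P) = 15.61 − (-5.5805) = 21.1905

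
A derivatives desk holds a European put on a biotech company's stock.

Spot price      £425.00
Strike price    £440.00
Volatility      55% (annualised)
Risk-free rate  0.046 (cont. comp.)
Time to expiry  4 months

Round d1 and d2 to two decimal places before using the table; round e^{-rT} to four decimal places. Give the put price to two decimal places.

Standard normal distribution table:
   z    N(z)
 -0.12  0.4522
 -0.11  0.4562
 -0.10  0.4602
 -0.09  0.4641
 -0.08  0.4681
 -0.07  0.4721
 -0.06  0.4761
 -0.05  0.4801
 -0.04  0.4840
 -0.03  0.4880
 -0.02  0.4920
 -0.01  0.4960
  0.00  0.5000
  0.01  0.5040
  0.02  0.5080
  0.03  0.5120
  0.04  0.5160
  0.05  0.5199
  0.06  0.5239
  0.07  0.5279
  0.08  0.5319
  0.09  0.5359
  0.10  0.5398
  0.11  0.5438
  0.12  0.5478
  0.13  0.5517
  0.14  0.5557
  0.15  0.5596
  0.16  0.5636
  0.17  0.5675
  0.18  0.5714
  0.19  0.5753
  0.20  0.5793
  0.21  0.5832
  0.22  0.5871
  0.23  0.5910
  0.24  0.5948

£58.81

T = 0.3333;  σ√T = 0.3175
d₁ = [ln(425/440) + (0.046 + 0.55²/2)·0.3333] / 0.3175 = [-0.0347 + 0.0658] / 0.3175 = 0.0978 which rounds to 0.10
d₂ = d₁ − σ√T = 0.0978 − 0.3175 = -0.2197 which rounds to -0.22
exp(−rT) = exp(−0.046·0.3333) = 0.9848
N(−d₂) = N(0.22) = 0.5871;  N(−d₁) = N(-0.10) = 0.4602
P = 440·0.9848·0.5871 − 425·0.4602 = 254.3975 − 195.5850 = 58.8125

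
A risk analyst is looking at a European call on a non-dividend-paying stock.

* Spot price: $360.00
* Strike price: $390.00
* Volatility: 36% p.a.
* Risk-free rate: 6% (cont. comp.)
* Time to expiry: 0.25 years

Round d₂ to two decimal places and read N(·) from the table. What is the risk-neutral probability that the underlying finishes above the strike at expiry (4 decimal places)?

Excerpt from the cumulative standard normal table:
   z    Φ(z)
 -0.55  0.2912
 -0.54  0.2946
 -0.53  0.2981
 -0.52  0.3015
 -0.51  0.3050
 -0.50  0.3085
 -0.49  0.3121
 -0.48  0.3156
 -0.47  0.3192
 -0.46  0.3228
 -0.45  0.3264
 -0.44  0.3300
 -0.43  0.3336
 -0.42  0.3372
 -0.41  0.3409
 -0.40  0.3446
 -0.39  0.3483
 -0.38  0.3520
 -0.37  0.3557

0.3264

σ√T = 0.36·√0.25 = 0.1800
ln(S/K) + (r + σ²/2)T = ln(360/390) + (0.06 + 0.36²/2)·0.25 = -0.0800 + 0.0312 = -0.0488
d₁ = -0.0488 / 0.1800 = -0.2713 ⇒ -0.27
d₂ = d₁ − σ√T = -0.2713 − 0.1800 = -0.4513 ⇒ -0.45
Pr(exercise) under Q = N(d₂) = 0.3264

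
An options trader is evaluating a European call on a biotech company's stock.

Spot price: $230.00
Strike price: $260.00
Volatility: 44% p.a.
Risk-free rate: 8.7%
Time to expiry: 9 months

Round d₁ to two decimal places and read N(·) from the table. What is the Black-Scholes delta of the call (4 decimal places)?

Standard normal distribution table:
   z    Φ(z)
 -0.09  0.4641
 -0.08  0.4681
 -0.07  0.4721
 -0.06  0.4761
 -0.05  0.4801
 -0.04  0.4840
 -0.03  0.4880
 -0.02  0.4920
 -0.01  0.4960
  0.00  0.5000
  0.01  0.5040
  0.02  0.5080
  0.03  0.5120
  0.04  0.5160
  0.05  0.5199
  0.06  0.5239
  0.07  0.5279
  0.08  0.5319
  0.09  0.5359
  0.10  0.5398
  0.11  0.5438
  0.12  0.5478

0.5160

T = 0.75;  σ√T = 0.3811
d₁ = [ln(230/260) + (0.087 + 0.44²/2)·0.75] / 0.3811 = [-0.1226 + 0.1379] / 0.3811 = 0.0400 → 0.04
N(d₁) = N(0.04) = 0.5160
Δ_call = N(d₁) = 0.5160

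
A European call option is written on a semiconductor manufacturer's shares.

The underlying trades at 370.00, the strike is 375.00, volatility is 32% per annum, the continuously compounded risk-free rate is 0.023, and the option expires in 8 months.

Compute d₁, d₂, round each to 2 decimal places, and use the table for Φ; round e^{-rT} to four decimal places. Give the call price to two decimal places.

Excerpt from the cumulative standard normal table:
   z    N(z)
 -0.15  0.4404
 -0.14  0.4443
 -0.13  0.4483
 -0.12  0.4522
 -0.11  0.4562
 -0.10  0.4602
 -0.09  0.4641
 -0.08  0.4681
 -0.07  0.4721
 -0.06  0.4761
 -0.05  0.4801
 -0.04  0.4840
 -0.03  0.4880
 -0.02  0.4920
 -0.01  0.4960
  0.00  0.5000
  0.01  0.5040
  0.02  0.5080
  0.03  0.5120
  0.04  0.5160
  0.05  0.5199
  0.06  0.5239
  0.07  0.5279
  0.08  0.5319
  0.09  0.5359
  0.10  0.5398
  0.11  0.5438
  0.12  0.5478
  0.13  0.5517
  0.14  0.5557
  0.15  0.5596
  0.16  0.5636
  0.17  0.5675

38.61

σ√T = 0.32 × 0.8165 = 0.2613
ln(S/K) + (r + σ²/2)T = ln(370/375) + (0.023 + 0.32²/2)·0.6667 = -0.0134 + 0.0495 = 0.0360
d₁ = 0.0360 / 0.2613 = 0.1380 which rounds to 0.14
d₂ = d₁ − σ√T = 0.1380 − 0.2613 = -0.1233 which rounds to -0.12
exp(−rT) = exp(−0.023·0.6667) = 0.9848
N(d₁) = N(0.14) = 0.5557;  N(d₂) = N(-0.12) = 0.4522
C = 370·0.5557 − 375·0.9848·0.4522 = 205.6090 − 166.9975 = 38.6115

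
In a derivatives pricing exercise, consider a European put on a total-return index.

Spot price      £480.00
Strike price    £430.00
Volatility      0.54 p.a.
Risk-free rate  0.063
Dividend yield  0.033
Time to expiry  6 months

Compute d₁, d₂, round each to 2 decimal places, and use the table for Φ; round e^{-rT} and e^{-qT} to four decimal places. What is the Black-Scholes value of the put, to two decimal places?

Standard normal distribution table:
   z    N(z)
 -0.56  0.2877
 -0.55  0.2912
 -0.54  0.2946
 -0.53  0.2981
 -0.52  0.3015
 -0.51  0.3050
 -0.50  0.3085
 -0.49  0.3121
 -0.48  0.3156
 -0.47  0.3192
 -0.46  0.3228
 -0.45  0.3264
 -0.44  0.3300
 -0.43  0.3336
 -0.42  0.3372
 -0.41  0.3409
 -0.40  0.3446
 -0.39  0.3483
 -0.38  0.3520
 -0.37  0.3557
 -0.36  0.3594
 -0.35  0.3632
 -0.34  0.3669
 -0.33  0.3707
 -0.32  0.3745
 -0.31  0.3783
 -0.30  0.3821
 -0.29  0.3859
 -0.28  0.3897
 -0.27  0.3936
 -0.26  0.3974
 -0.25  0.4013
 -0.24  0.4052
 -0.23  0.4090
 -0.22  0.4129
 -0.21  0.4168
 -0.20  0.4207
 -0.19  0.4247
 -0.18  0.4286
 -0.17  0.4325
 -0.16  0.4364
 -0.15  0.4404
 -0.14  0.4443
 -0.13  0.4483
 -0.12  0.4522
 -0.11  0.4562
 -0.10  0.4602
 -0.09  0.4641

T = 0.5;  σ√T = 0.3818
d₁ = [ln(480/430) + (0.063 − 0.033 + 0.54²/2)·0.5] / 0.3818 = [0.1100 + 0.0879] / 0.3818 = 0.5183 → 0.52
d₂ = d₁ − σ√T = 0.5183 − 0.3818 = 0.1364 → 0.14
exp(−qT) = exp(−0.033·0.5) = 0.9836;  exp(−rT) = exp(−0.063·0.5) = 0.9690
N(−d₂) = N(-0.14) = 0.4443;  N(−d₁) = N(-0.52) = 0.3015
P = 430·0.9690·0.4443 − 480·0.9836·0.3015 = 185.1265 − 142.3466 = 42.7799

£42.78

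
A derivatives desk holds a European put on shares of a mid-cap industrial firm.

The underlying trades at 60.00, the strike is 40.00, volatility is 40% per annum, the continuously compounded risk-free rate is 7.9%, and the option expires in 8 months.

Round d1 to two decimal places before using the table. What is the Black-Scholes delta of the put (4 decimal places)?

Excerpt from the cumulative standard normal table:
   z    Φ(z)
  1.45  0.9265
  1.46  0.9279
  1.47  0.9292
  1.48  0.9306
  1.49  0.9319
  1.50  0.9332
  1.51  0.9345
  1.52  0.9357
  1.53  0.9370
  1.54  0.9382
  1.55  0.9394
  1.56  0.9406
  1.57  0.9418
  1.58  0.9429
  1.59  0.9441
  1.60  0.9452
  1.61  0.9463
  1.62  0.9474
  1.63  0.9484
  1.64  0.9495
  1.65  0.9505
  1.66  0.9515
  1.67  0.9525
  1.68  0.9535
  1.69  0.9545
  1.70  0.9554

-0.0582

σ√T = 0.4·√0.6667 = 0.3266
d₁ = [ln(60/40) + (0.079 + 0.4²/2)·0.6667] / 0.3266 = [0.4055 + 0.1060] / 0.3266 = 1.5660 which rounds to 1.57
N(d₁) = N(1.57) = 0.9418
Δ_put = N(d₁) − 1 = 0.9418 − 1 = -0.0582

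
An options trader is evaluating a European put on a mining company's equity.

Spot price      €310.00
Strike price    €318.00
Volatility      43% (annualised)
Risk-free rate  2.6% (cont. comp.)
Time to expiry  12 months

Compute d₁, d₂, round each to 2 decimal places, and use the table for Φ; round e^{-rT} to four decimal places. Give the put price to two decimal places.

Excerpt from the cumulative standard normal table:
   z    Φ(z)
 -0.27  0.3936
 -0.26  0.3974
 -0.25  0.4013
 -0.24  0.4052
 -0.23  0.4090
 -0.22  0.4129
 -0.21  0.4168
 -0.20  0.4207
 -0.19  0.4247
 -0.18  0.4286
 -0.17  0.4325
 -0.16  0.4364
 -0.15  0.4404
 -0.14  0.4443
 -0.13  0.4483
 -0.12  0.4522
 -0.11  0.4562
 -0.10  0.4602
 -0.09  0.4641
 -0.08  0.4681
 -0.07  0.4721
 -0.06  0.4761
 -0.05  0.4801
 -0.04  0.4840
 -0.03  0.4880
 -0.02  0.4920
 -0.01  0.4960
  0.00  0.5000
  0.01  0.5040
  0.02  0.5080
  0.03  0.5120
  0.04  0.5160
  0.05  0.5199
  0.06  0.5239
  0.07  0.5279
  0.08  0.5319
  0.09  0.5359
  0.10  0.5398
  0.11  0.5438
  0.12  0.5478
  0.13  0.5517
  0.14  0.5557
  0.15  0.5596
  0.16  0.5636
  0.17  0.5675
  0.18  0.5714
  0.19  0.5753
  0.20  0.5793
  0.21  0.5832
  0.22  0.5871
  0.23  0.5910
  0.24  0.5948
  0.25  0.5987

€52.69

σ√T = 0.43·√1 = 0.4300
d₁ = [ln(310/318) + (0.026 + 0.43²/2)·1] / 0.4300 = [-0.0255 + 0.1184] / 0.4300 = 0.2162 which rounds to 0.22
d₂ = d₁ − σ√T = 0.2162 − 0.4300 = -0.2138 which rounds to -0.21
exp(−rT) = exp(−0.026·1) = 0.9743
P = 318·0.9743·N(0.21) − 310·N(-0.22) = 318·0.9743·0.5832 − 310·0.4129 = 180.6913 − 127.9990 = 52.6923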